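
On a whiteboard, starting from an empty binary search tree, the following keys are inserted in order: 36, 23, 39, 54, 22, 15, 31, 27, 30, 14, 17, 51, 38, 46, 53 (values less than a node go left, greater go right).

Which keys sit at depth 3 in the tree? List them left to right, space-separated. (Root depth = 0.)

36: root
23: left child of 36 (depth 1)
39: right child of 36 (depth 1)
54: right child of 39 (depth 2)
22: left child of 23 (depth 2)
15: left child of 22 (depth 3)
31: right child of 23 (depth 2)
27: left child of 31 (depth 3)
30: right child of 27 (depth 4)
14: left child of 15 (depth 4)
17: right child of 15 (depth 4)
51: left child of 54 (depth 3)
38: left child of 39 (depth 2)
46: left child of 51 (depth 4)
53: right child of 51 (depth 4)

15 27 51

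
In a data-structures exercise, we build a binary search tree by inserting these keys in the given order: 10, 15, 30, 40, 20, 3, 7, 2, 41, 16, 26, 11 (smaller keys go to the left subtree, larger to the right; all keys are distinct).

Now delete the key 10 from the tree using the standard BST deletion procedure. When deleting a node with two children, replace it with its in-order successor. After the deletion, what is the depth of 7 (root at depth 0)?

Resulting structure (node: left, right):
  10: L=3, R=15
  15: L=11, R=30
  30: L=20, R=40
  40: L=–, R=41
  20: L=16, R=26
  3: L=2, R=7
  7: L=–, R=–
  2: L=–, R=–
  41: L=–, R=–
  16: L=–, R=–
  26: L=–, R=–
  11: L=–, R=–

Delete 10 (two children — replace with in-order successor).
After deletion, path to 7: 11 → 3 → 7.

2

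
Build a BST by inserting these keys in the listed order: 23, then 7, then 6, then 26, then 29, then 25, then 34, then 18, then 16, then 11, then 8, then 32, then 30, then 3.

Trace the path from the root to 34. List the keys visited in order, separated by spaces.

23 26 29 34

Resulting structure (node: left, right):
  23: L=7, R=26
  7: L=6, R=18
  6: L=3, R=–
  26: L=25, R=29
  29: L=–, R=34
  25: L=–, R=–
  34: L=32, R=–
  18: L=16, R=–
  16: L=11, R=–
  11: L=8, R=–
  8: L=–, R=–
  32: L=30, R=–
  30: L=–, R=–
  3: L=–, R=–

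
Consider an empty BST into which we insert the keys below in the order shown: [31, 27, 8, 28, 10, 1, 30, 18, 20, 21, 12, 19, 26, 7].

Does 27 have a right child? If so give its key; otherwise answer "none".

28

Insert 31: tree is empty, so 31 becomes the root.
Insert 27: 27 < 31 → go left. Place as left child of 31.
Insert 8: 8 < 31 → go left; 8 < 27 → go left. Place as left child of 27.
Insert 28: 28 < 31 → go left; 28 > 27 → go right. Place as right child of 27.
Insert 10: 10 < 31 → go left; 10 < 27 → go left; 10 > 8 → go right. Place as right child of 8.
Insert 1: 1 < 31 → go left; 1 < 27 → go left; 1 < 8 → go left. Place as left child of 8.
Insert 30: 30 < 31 → go left; 30 > 27 → go right; 30 > 28 → go right. Place as right child of 28.
Insert 18: 18 < 31 → go left; 18 < 27 → go left; 18 > 8 → go right; 18 > 10 → go right. Place as right child of 10.
Insert 20: 20 < 31 → go left; 20 < 27 → go left; 20 > 8 → go right; 20 > 10 → go right; 20 > 18 → go right. Place as right child of 18.
Insert 21: 21 < 31 → go left; 21 < 27 → go left; 21 > 8 → go right; 21 > 10 → go right; 21 > 18 → go right; 21 > 20 → go right. Place as right child of 20.
Insert 12: 12 < 31 → go left; 12 < 27 → go left; 12 > 8 → go right; 12 > 10 → go right; 12 < 18 → go left. Place as left child of 18.
Insert 19: 19 < 31 → go left; 19 < 27 → go left; 19 > 8 → go right; 19 > 10 → go right; 19 > 18 → go right; 19 < 20 → go left. Place as left child of 20.
Insert 26: 26 < 31 → go left; 26 < 27 → go left; 26 > 8 → go right; 26 > 10 → go right; 26 > 18 → go right; 26 > 20 → go right; 26 > 21 → go right. Place as right child of 21.
Insert 7: 7 < 31 → go left; 7 < 27 → go left; 7 < 8 → go left; 7 > 1 → go right. Place as right child of 1.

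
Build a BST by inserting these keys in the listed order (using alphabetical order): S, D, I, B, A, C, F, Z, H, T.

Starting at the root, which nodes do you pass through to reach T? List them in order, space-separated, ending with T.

Insert S: tree is empty, so S becomes the root.
Insert D: D < S → go left. Place as left child of S.
Insert I: I < S → go left; I > D → go right. Place as right child of D.
Insert B: B < S → go left; B < D → go left. Place as left child of D.
Insert A: A < S → go left; A < D → go left; A < B → go left. Place as left child of B.
Insert C: C < S → go left; C < D → go left; C > B → go right. Place as right child of B.
Insert F: F < S → go left; F > D → go right; F < I → go left. Place as left child of I.
Insert Z: Z > S → go right. Place as right child of S.
Insert H: H < S → go left; H > D → go right; H < I → go left; H > F → go right. Place as right child of F.
Insert T: T > S → go right; T < Z → go left. Place as left child of Z.

S Z T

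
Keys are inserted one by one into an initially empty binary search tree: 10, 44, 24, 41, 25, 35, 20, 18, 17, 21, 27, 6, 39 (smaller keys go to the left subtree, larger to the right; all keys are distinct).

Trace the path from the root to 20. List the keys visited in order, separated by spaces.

10 44 24 20

10: root
44: right child of 10 (depth 1)
24: left child of 44 (depth 2)
41: right child of 24 (depth 3)
25: left child of 41 (depth 4)
35: right child of 25 (depth 5)
20: left child of 24 (depth 3)
18: left child of 20 (depth 4)
17: left child of 18 (depth 5)
21: right child of 20 (depth 4)
27: left child of 35 (depth 6)
6: left child of 10 (depth 1)
39: right child of 35 (depth 6)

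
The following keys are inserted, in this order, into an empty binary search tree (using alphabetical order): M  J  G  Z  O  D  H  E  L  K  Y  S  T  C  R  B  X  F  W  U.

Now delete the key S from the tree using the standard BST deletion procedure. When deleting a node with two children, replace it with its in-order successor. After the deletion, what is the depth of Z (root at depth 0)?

1

Insert M: tree is empty, so M becomes the root.
Insert J: J < M → go left. Place as left child of M.
Insert G: G < M → go left; G < J → go left. Place as left child of J.
Insert Z: Z > M → go right. Place as right child of M.
Insert O: O > M → go right; O < Z → go left. Place as left child of Z.
Insert D: D < M → go left; D < J → go left; D < G → go left. Place as left child of G.
Insert H: H < M → go left; H < J → go left; H > G → go right. Place as right child of G.
Insert E: E < M → go left; E < J → go left; E < G → go left; E > D → go right. Place as right child of D.
Insert L: L < M → go left; L > J → go right. Place as right child of J.
Insert K: K < M → go left; K > J → go right; K < L → go left. Place as left child of L.
Insert Y: Y > M → go right; Y < Z → go left; Y > O → go right. Place as right child of O.
Insert S: S > M → go right; S < Z → go left; S > O → go right; S < Y → go left. Place as left child of Y.
Insert T: T > M → go right; T < Z → go left; T > O → go right; T < Y → go left; T > S → go right. Place as right child of S.
Insert C: C < M → go left; C < J → go left; C < G → go left; C < D → go left. Place as left child of D.
Insert R: R > M → go right; R < Z → go left; R > O → go right; R < Y → go left; R < S → go left. Place as left child of S.
Insert B: B < M → go left; B < J → go left; B < G → go left; B < D → go left; B < C → go left. Place as left child of C.
Insert X: X > M → go right; X < Z → go left; X > O → go right; X < Y → go left; X > S → go right; X > T → go right. Place as right child of T.
Insert F: F < M → go left; F < J → go left; F < G → go left; F > D → go right; F > E → go right. Place as right child of E.
Insert W: W > M → go right; W < Z → go left; W > O → go right; W < Y → go left; W > S → go right; W > T → go right; W < X → go left. Place as left child of X.
Insert U: U > M → go right; U < Z → go left; U > O → go right; U < Y → go left; U > S → go right; U > T → go right; U < X → go left; U < W → go left. Place as left child of W.

Delete S (two children — replace with in-order successor).
After deletion, path to Z: M → Z.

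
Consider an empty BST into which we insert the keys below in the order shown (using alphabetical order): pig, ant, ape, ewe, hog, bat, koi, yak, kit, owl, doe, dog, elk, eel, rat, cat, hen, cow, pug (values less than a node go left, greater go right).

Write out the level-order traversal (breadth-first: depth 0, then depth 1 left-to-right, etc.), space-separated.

Insert pig: tree is empty, so pig becomes the root.
Insert ant: ant < pig → go left. Place as left child of pig.
Insert ape: ape < pig → go left; ape > ant → go right. Place as right child of ant.
Insert ewe: ewe < pig → go left; ewe > ant → go right; ewe > ape → go right. Place as right child of ape.
Insert hog: hog < pig → go left; hog > ant → go right; hog > ape → go right; hog > ewe → go right. Place as right child of ewe.
Insert bat: bat < pig → go left; bat > ant → go right; bat > ape → go right; bat < ewe → go left. Place as left child of ewe.
Insert koi: koi < pig → go left; koi > ant → go right; koi > ape → go right; koi > ewe → go right; koi > hog → go right. Place as right child of hog.
Insert yak: yak > pig → go right. Place as right child of pig.
Insert kit: kit < pig → go left; kit > ant → go right; kit > ape → go right; kit > ewe → go right; kit > hog → go right; kit < koi → go left. Place as left child of koi.
Insert owl: owl < pig → go left; owl > ant → go right; owl > ape → go right; owl > ewe → go right; owl > hog → go right; owl > koi → go right. Place as right child of koi.
Insert doe: doe < pig → go left; doe > ant → go right; doe > ape → go right; doe < ewe → go left; doe > bat → go right. Place as right child of bat.
Insert dog: dog < pig → go left; dog > ant → go right; dog > ape → go right; dog < ewe → go left; dog > bat → go right; dog > doe → go right. Place as right child of doe.
Insert elk: elk < pig → go left; elk > ant → go right; elk > ape → go right; elk < ewe → go left; elk > bat → go right; elk > doe → go right; elk > dog → go right. Place as right child of dog.
Insert eel: eel < pig → go left; eel > ant → go right; eel > ape → go right; eel < ewe → go left; eel > bat → go right; eel > doe → go right; eel > dog → go right; eel < elk → go left. Place as left child of elk.
Insert rat: rat > pig → go right; rat < yak → go left. Place as left child of yak.
Insert cat: cat < pig → go left; cat > ant → go right; cat > ape → go right; cat < ewe → go left; cat > bat → go right; cat < doe → go left. Place as left child of doe.
Insert hen: hen < pig → go left; hen > ant → go right; hen > ape → go right; hen > ewe → go right; hen < hog → go left. Place as left child of hog.
Insert cow: cow < pig → go left; cow > ant → go right; cow > ape → go right; cow < ewe → go left; cow > bat → go right; cow < doe → go left; cow > cat → go right. Place as right child of cat.
Insert pug: pug > pig → go right; pug < yak → go left; pug < rat → go left. Place as left child of rat.

pig ant yak ape rat ewe pug bat hog doe hen koi cat dog kit owl cow elk eel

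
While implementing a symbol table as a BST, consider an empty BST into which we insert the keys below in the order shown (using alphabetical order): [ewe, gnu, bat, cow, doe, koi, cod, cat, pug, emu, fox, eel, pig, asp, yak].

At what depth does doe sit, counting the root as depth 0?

3

Insert ewe: tree is empty, so ewe becomes the root.
Insert gnu: gnu > ewe → go right. Place as right child of ewe.
Insert bat: bat < ewe → go left. Place as left child of ewe.
Insert cow: cow < ewe → go left; cow > bat → go right. Place as right child of bat.
Insert doe: doe < ewe → go left; doe > bat → go right; doe > cow → go right. Place as right child of cow.
Insert koi: koi > ewe → go right; koi > gnu → go right. Place as right child of gnu.
Insert cod: cod < ewe → go left; cod > bat → go right; cod < cow → go left. Place as left child of cow.
Insert cat: cat < ewe → go left; cat > bat → go right; cat < cow → go left; cat < cod → go left. Place as left child of cod.
Insert pug: pug > ewe → go right; pug > gnu → go right; pug > koi → go right. Place as right child of koi.
Insert emu: emu < ewe → go left; emu > bat → go right; emu > cow → go right; emu > doe → go right. Place as right child of doe.
Insert fox: fox > ewe → go right; fox < gnu → go left. Place as left child of gnu.
Insert eel: eel < ewe → go left; eel > bat → go right; eel > cow → go right; eel > doe → go right; eel < emu → go left. Place as left child of emu.
Insert pig: pig > ewe → go right; pig > gnu → go right; pig > koi → go right; pig < pug → go left. Place as left child of pug.
Insert asp: asp < ewe → go left; asp < bat → go left. Place as left child of bat.
Insert yak: yak > ewe → go right; yak > gnu → go right; yak > koi → go right; yak > pug → go right. Place as right child of pug.

Path to doe: ewe → bat → cow → doe, which is 3 edges.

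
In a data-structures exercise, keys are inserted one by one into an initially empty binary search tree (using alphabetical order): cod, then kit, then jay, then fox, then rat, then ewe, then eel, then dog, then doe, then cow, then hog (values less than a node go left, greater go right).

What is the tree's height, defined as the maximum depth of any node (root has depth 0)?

8

cod: root
kit: right child of cod (depth 1)
jay: left child of kit (depth 2)
fox: left child of jay (depth 3)
rat: right child of kit (depth 2)
ewe: left child of fox (depth 4)
eel: left child of ewe (depth 5)
dog: left child of eel (depth 6)
doe: left child of dog (depth 7)
cow: left child of doe (depth 8)
hog: right child of fox (depth 4)

The deepest node is cow at depth 8.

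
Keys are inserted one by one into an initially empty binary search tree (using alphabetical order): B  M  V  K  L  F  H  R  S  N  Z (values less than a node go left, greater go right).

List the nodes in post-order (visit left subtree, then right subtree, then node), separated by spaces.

B: root
M: right child of B (depth 1)
V: right child of M (depth 2)
K: left child of M (depth 2)
L: right child of K (depth 3)
F: left child of K (depth 3)
H: right child of F (depth 4)
R: left child of V (depth 3)
S: right child of R (depth 4)
N: left child of R (depth 4)
Z: right child of V (depth 3)

H F L K N S R Z V M B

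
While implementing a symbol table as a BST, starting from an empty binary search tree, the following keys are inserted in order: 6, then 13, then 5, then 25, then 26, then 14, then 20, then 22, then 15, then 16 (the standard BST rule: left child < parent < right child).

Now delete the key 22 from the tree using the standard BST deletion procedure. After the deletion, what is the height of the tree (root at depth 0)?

6: root
13: right child of 6 (depth 1)
5: left child of 6 (depth 1)
25: right child of 13 (depth 2)
26: right child of 25 (depth 3)
14: left child of 25 (depth 3)
20: right child of 14 (depth 4)
22: right child of 20 (depth 5)
15: left child of 20 (depth 5)
16: right child of 15 (depth 6)

Delete 22 (at most one child — splice it out).
After deletion, deepest node is 16 at depth 6.

6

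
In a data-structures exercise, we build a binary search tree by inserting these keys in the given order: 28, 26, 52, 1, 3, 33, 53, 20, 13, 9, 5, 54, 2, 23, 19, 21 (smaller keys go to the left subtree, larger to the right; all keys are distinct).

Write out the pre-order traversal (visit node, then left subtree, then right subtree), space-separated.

28 26 1 3 2 20 13 9 5 19 23 21 52 33 53 54

Insert 28: tree is empty, so 28 becomes the root.
Insert 26: 26 < 28 → go left. Place as left child of 28.
Insert 52: 52 > 28 → go right. Place as right child of 28.
Insert 1: 1 < 28 → go left; 1 < 26 → go left. Place as left child of 26.
Insert 3: 3 < 28 → go left; 3 < 26 → go left; 3 > 1 → go right. Place as right child of 1.
Insert 33: 33 > 28 → go right; 33 < 52 → go left. Place as left child of 52.
Insert 53: 53 > 28 → go right; 53 > 52 → go right. Place as right child of 52.
Insert 20: 20 < 28 → go left; 20 < 26 → go left; 20 > 1 → go right; 20 > 3 → go right. Place as right child of 3.
Insert 13: 13 < 28 → go left; 13 < 26 → go left; 13 > 1 → go right; 13 > 3 → go right; 13 < 20 → go left. Place as left child of 20.
Insert 9: 9 < 28 → go left; 9 < 26 → go left; 9 > 1 → go right; 9 > 3 → go right; 9 < 20 → go left; 9 < 13 → go left. Place as left child of 13.
Insert 5: 5 < 28 → go left; 5 < 26 → go left; 5 > 1 → go right; 5 > 3 → go right; 5 < 20 → go left; 5 < 13 → go left; 5 < 9 → go left. Place as left child of 9.
Insert 54: 54 > 28 → go right; 54 > 52 → go right; 54 > 53 → go right. Place as right child of 53.
Insert 2: 2 < 28 → go left; 2 < 26 → go left; 2 > 1 → go right; 2 < 3 → go left. Place as left child of 3.
Insert 23: 23 < 28 → go left; 23 < 26 → go left; 23 > 1 → go right; 23 > 3 → go right; 23 > 20 → go right. Place as right child of 20.
Insert 19: 19 < 28 → go left; 19 < 26 → go left; 19 > 1 → go right; 19 > 3 → go right; 19 < 20 → go left; 19 > 13 → go right. Place as right child of 13.
Insert 21: 21 < 28 → go left; 21 < 26 → go left; 21 > 1 → go right; 21 > 3 → go right; 21 > 20 → go right; 21 < 23 → go left. Place as left child of 23.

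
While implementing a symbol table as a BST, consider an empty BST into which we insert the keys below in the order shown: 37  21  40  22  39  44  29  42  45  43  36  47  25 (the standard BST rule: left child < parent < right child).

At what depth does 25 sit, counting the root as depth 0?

4

Insert 37: tree is empty, so 37 becomes the root.
Insert 21: 21 < 37 → go left. Place as left child of 37.
Insert 40: 40 > 37 → go right. Place as right child of 37.
Insert 22: 22 < 37 → go left; 22 > 21 → go right. Place as right child of 21.
Insert 39: 39 > 37 → go right; 39 < 40 → go left. Place as left child of 40.
Insert 44: 44 > 37 → go right; 44 > 40 → go right. Place as right child of 40.
Insert 29: 29 < 37 → go left; 29 > 21 → go right; 29 > 22 → go right. Place as right child of 22.
Insert 42: 42 > 37 → go right; 42 > 40 → go right; 42 < 44 → go left. Place as left child of 44.
Insert 45: 45 > 37 → go right; 45 > 40 → go right; 45 > 44 → go right. Place as right child of 44.
Insert 43: 43 > 37 → go right; 43 > 40 → go right; 43 < 44 → go left; 43 > 42 → go right. Place as right child of 42.
Insert 36: 36 < 37 → go left; 36 > 21 → go right; 36 > 22 → go right; 36 > 29 → go right. Place as right child of 29.
Insert 47: 47 > 37 → go right; 47 > 40 → go right; 47 > 44 → go right; 47 > 45 → go right. Place as right child of 45.
Insert 25: 25 < 37 → go left; 25 > 21 → go right; 25 > 22 → go right; 25 < 29 → go left. Place as left child of 29.

Path to 25: 37 → 21 → 22 → 29 → 25, which is 4 edges.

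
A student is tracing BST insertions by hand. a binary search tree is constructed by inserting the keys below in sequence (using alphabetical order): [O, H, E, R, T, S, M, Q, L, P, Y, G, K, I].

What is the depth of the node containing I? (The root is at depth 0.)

5

Resulting structure (node: left, right):
  O: L=H, R=R
  H: L=E, R=M
  E: L=–, R=G
  R: L=Q, R=T
  T: L=S, R=Y
  S: L=–, R=–
  M: L=L, R=–
  Q: L=P, R=–
  L: L=K, R=–
  P: L=–, R=–
  Y: L=–, R=–
  G: L=–, R=–
  K: L=I, R=–
  I: L=–, R=–

Path to I: O → H → M → L → K → I, which is 5 edges.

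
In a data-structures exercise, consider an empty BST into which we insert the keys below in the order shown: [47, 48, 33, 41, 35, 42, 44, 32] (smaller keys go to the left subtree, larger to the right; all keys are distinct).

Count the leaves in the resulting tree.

47: root
48: right child of 47 (depth 1)
33: left child of 47 (depth 1)
41: right child of 33 (depth 2)
35: left child of 41 (depth 3)
42: right child of 41 (depth 3)
44: right child of 42 (depth 4)
32: left child of 33 (depth 2)

Leaves: 32, 35, 44, 48 — 4 in total.

4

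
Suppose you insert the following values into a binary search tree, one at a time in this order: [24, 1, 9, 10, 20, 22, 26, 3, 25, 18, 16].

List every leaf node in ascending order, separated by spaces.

Resulting structure (node: left, right):
  24: L=1, R=26
  1: L=–, R=9
  9: L=3, R=10
  10: L=–, R=20
  20: L=18, R=22
  22: L=–, R=–
  26: L=25, R=–
  3: L=–, R=–
  25: L=–, R=–
  18: L=16, R=–
  16: L=–, R=–

3 16 22 25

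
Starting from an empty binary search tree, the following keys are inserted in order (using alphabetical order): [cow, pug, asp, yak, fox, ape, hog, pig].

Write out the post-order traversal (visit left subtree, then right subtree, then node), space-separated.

ape asp pig hog fox yak pug cow

cow: root
pug: right child of cow (depth 1)
asp: left child of cow (depth 1)
yak: right child of pug (depth 2)
fox: left child of pug (depth 2)
ape: left child of asp (depth 2)
hog: right child of fox (depth 3)
pig: right child of hog (depth 4)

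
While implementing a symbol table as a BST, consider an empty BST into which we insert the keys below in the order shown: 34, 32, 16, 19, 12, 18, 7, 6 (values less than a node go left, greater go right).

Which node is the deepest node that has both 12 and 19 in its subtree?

Insert 34: tree is empty, so 34 becomes the root.
Insert 32: 32 < 34 → go left. Place as left child of 34.
Insert 16: 16 < 34 → go left; 16 < 32 → go left. Place as left child of 32.
Insert 19: 19 < 34 → go left; 19 < 32 → go left; 19 > 16 → go right. Place as right child of 16.
Insert 12: 12 < 34 → go left; 12 < 32 → go left; 12 < 16 → go left. Place as left child of 16.
Insert 18: 18 < 34 → go left; 18 < 32 → go left; 18 > 16 → go right; 18 < 19 → go left. Place as left child of 19.
Insert 7: 7 < 34 → go left; 7 < 32 → go left; 7 < 16 → go left; 7 < 12 → go left. Place as left child of 12.
Insert 6: 6 < 34 → go left; 6 < 32 → go left; 6 < 16 → go left; 6 < 12 → go left; 6 < 7 → go left. Place as left child of 7.

Path to 12: 34 → 32 → 16 → 12
Path to 19: 34 → 32 → 16 → 19
The paths share a prefix ending at 16, then split left and right.

16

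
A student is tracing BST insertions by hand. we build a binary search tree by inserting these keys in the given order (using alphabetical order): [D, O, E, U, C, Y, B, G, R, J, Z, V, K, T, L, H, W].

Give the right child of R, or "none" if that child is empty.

D: root
O: right child of D (depth 1)
E: left child of O (depth 2)
U: right child of O (depth 2)
C: left child of D (depth 1)
Y: right child of U (depth 3)
B: left child of C (depth 2)
G: right child of E (depth 3)
R: left child of U (depth 3)
J: right child of G (depth 4)
Z: right child of Y (depth 4)
V: left child of Y (depth 4)
K: right child of J (depth 5)
T: right child of R (depth 4)
L: right child of K (depth 6)
H: left child of J (depth 5)
W: right child of V (depth 5)

T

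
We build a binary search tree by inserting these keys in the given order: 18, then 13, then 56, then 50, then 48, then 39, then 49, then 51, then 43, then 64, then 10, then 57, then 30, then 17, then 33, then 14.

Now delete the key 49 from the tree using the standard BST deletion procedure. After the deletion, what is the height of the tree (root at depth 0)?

Insert 18: tree is empty, so 18 becomes the root.
Insert 13: 13 < 18 → go left. Place as left child of 18.
Insert 56: 56 > 18 → go right. Place as right child of 18.
Insert 50: 50 > 18 → go right; 50 < 56 → go left. Place as left child of 56.
Insert 48: 48 > 18 → go right; 48 < 56 → go left; 48 < 50 → go left. Place as left child of 50.
Insert 39: 39 > 18 → go right; 39 < 56 → go left; 39 < 50 → go left; 39 < 48 → go left. Place as left child of 48.
Insert 49: 49 > 18 → go right; 49 < 56 → go left; 49 < 50 → go left; 49 > 48 → go right. Place as right child of 48.
Insert 51: 51 > 18 → go right; 51 < 56 → go left; 51 > 50 → go right. Place as right child of 50.
Insert 43: 43 > 18 → go right; 43 < 56 → go left; 43 < 50 → go left; 43 < 48 → go left; 43 > 39 → go right. Place as right child of 39.
Insert 64: 64 > 18 → go right; 64 > 56 → go right. Place as right child of 56.
Insert 10: 10 < 18 → go left; 10 < 13 → go left. Place as left child of 13.
Insert 57: 57 > 18 → go right; 57 > 56 → go right; 57 < 64 → go left. Place as left child of 64.
Insert 30: 30 > 18 → go right; 30 < 56 → go left; 30 < 50 → go left; 30 < 48 → go left; 30 < 39 → go left. Place as left child of 39.
Insert 17: 17 < 18 → go left; 17 > 13 → go right. Place as right child of 13.
Insert 33: 33 > 18 → go right; 33 < 56 → go left; 33 < 50 → go left; 33 < 48 → go left; 33 < 39 → go left; 33 > 30 → go right. Place as right child of 30.
Insert 14: 14 < 18 → go left; 14 > 13 → go right; 14 < 17 → go left. Place as left child of 17.

Delete 49 (at most one child — splice it out).
After deletion, deepest node is 33 at depth 6.

6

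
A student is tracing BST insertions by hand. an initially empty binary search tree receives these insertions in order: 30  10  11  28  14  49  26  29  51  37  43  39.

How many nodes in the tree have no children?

Insert 30: tree is empty, so 30 becomes the root.
Insert 10: 10 < 30 → go left. Place as left child of 30.
Insert 11: 11 < 30 → go left; 11 > 10 → go right. Place as right child of 10.
Insert 28: 28 < 30 → go left; 28 > 10 → go right; 28 > 11 → go right. Place as right child of 11.
Insert 14: 14 < 30 → go left; 14 > 10 → go right; 14 > 11 → go right; 14 < 28 → go left. Place as left child of 28.
Insert 49: 49 > 30 → go right. Place as right child of 30.
Insert 26: 26 < 30 → go left; 26 > 10 → go right; 26 > 11 → go right; 26 < 28 → go left; 26 > 14 → go right. Place as right child of 14.
Insert 29: 29 < 30 → go left; 29 > 10 → go right; 29 > 11 → go right; 29 > 28 → go right. Place as right child of 28.
Insert 51: 51 > 30 → go right; 51 > 49 → go right. Place as right child of 49.
Insert 37: 37 > 30 → go right; 37 < 49 → go left. Place as left child of 49.
Insert 43: 43 > 30 → go right; 43 < 49 → go left; 43 > 37 → go right. Place as right child of 37.
Insert 39: 39 > 30 → go right; 39 < 49 → go left; 39 > 37 → go right; 39 < 43 → go left. Place as left child of 43.

Leaves: 26, 29, 39, 51 — 4 in total.

4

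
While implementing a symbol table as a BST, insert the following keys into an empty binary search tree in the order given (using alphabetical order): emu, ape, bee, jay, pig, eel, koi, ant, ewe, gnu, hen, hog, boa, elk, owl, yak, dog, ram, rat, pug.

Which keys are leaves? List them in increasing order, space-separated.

ant dog elk hog owl pug rat

Insert emu: tree is empty, so emu becomes the root.
Insert ape: ape < emu → go left. Place as left child of emu.
Insert bee: bee < emu → go left; bee > ape → go right. Place as right child of ape.
Insert jay: jay > emu → go right. Place as right child of emu.
Insert pig: pig > emu → go right; pig > jay → go right. Place as right child of jay.
Insert eel: eel < emu → go left; eel > ape → go right; eel > bee → go right. Place as right child of bee.
Insert koi: koi > emu → go right; koi > jay → go right; koi < pig → go left. Place as left child of pig.
Insert ant: ant < emu → go left; ant < ape → go left. Place as left child of ape.
Insert ewe: ewe > emu → go right; ewe < jay → go left. Place as left child of jay.
Insert gnu: gnu > emu → go right; gnu < jay → go left; gnu > ewe → go right. Place as right child of ewe.
Insert hen: hen > emu → go right; hen < jay → go left; hen > ewe → go right; hen > gnu → go right. Place as right child of gnu.
Insert hog: hog > emu → go right; hog < jay → go left; hog > ewe → go right; hog > gnu → go right; hog > hen → go right. Place as right child of hen.
Insert boa: boa < emu → go left; boa > ape → go right; boa > bee → go right; boa < eel → go left. Place as left child of eel.
Insert elk: elk < emu → go left; elk > ape → go right; elk > bee → go right; elk > eel → go right. Place as right child of eel.
Insert owl: owl > emu → go right; owl > jay → go right; owl < pig → go left; owl > koi → go right. Place as right child of koi.
Insert yak: yak > emu → go right; yak > jay → go right; yak > pig → go right. Place as right child of pig.
Insert dog: dog < emu → go left; dog > ape → go right; dog > bee → go right; dog < eel → go left; dog > boa → go right. Place as right child of boa.
Insert ram: ram > emu → go right; ram > jay → go right; ram > pig → go right; ram < yak → go left. Place as left child of yak.
Insert rat: rat > emu → go right; rat > jay → go right; rat > pig → go right; rat < yak → go left; rat > ram → go right. Place as right child of ram.
Insert pug: pug > emu → go right; pug > jay → go right; pug > pig → go right; pug < yak → go left; pug < ram → go left. Place as left child of ram.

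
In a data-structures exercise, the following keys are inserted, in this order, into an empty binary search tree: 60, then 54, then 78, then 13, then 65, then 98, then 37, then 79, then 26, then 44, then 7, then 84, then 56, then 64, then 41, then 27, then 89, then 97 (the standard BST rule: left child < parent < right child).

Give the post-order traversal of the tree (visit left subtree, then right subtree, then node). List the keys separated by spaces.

7 27 26 41 44 37 13 56 54 64 65 97 89 84 79 98 78 60

60: root
54: left child of 60 (depth 1)
78: right child of 60 (depth 1)
13: left child of 54 (depth 2)
65: left child of 78 (depth 2)
98: right child of 78 (depth 2)
37: right child of 13 (depth 3)
79: left child of 98 (depth 3)
26: left child of 37 (depth 4)
44: right child of 37 (depth 4)
7: left child of 13 (depth 3)
84: right child of 79 (depth 4)
56: right child of 54 (depth 2)
64: left child of 65 (depth 3)
41: left child of 44 (depth 5)
27: right child of 26 (depth 5)
89: right child of 84 (depth 5)
97: right child of 89 (depth 6)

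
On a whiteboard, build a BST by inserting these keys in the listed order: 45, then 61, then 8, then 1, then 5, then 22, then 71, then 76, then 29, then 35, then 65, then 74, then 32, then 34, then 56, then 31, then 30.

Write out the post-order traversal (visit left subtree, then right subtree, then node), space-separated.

5 1 30 31 34 32 35 29 22 8 56 65 74 76 71 61 45

45: root
61: right child of 45 (depth 1)
8: left child of 45 (depth 1)
1: left child of 8 (depth 2)
5: right child of 1 (depth 3)
22: right child of 8 (depth 2)
71: right child of 61 (depth 2)
76: right child of 71 (depth 3)
29: right child of 22 (depth 3)
35: right child of 29 (depth 4)
65: left child of 71 (depth 3)
74: left child of 76 (depth 4)
32: left child of 35 (depth 5)
34: right child of 32 (depth 6)
56: left child of 61 (depth 2)
31: left child of 32 (depth 6)
30: left child of 31 (depth 7)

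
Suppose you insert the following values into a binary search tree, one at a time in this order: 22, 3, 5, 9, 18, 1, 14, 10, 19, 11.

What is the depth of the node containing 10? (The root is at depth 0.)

6

Insert 22: tree is empty, so 22 becomes the root.
Insert 3: 3 < 22 → go left. Place as left child of 22.
Insert 5: 5 < 22 → go left; 5 > 3 → go right. Place as right child of 3.
Insert 9: 9 < 22 → go left; 9 > 3 → go right; 9 > 5 → go right. Place as right child of 5.
Insert 18: 18 < 22 → go left; 18 > 3 → go right; 18 > 5 → go right; 18 > 9 → go right. Place as right child of 9.
Insert 1: 1 < 22 → go left; 1 < 3 → go left. Place as left child of 3.
Insert 14: 14 < 22 → go left; 14 > 3 → go right; 14 > 5 → go right; 14 > 9 → go right; 14 < 18 → go left. Place as left child of 18.
Insert 10: 10 < 22 → go left; 10 > 3 → go right; 10 > 5 → go right; 10 > 9 → go right; 10 < 18 → go left; 10 < 14 → go left. Place as left child of 14.
Insert 19: 19 < 22 → go left; 19 > 3 → go right; 19 > 5 → go right; 19 > 9 → go right; 19 > 18 → go right. Place as right child of 18.
Insert 11: 11 < 22 → go left; 11 > 3 → go right; 11 > 5 → go right; 11 > 9 → go right; 11 < 18 → go left; 11 < 14 → go left; 11 > 10 → go right. Place as right child of 10.

Path to 10: 22 → 3 → 5 → 9 → 18 → 14 → 10, which is 6 edges.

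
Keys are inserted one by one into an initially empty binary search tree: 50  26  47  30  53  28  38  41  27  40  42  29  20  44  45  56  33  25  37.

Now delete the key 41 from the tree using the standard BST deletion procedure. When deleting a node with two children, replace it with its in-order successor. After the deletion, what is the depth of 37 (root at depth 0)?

Insert 50: tree is empty, so 50 becomes the root.
Insert 26: 26 < 50 → go left. Place as left child of 50.
Insert 47: 47 < 50 → go left; 47 > 26 → go right. Place as right child of 26.
Insert 30: 30 < 50 → go left; 30 > 26 → go right; 30 < 47 → go left. Place as left child of 47.
Insert 53: 53 > 50 → go right. Place as right child of 50.
Insert 28: 28 < 50 → go left; 28 > 26 → go right; 28 < 47 → go left; 28 < 30 → go left. Place as left child of 30.
Insert 38: 38 < 50 → go left; 38 > 26 → go right; 38 < 47 → go left; 38 > 30 → go right. Place as right child of 30.
Insert 41: 41 < 50 → go left; 41 > 26 → go right; 41 < 47 → go left; 41 > 30 → go right; 41 > 38 → go right. Place as right child of 38.
Insert 27: 27 < 50 → go left; 27 > 26 → go right; 27 < 47 → go left; 27 < 30 → go left; 27 < 28 → go left. Place as left child of 28.
Insert 40: 40 < 50 → go left; 40 > 26 → go right; 40 < 47 → go left; 40 > 30 → go right; 40 > 38 → go right; 40 < 41 → go left. Place as left child of 41.
Insert 42: 42 < 50 → go left; 42 > 26 → go right; 42 < 47 → go left; 42 > 30 → go right; 42 > 38 → go right; 42 > 41 → go right. Place as right child of 41.
Insert 29: 29 < 50 → go left; 29 > 26 → go right; 29 < 47 → go left; 29 < 30 → go left; 29 > 28 → go right. Place as right child of 28.
Insert 20: 20 < 50 → go left; 20 < 26 → go left. Place as left child of 26.
Insert 44: 44 < 50 → go left; 44 > 26 → go right; 44 < 47 → go left; 44 > 30 → go right; 44 > 38 → go right; 44 > 41 → go right; 44 > 42 → go right. Place as right child of 42.
Insert 45: 45 < 50 → go left; 45 > 26 → go right; 45 < 47 → go left; 45 > 30 → go right; 45 > 38 → go right; 45 > 41 → go right; 45 > 42 → go right; 45 > 44 → go right. Place as right child of 44.
Insert 56: 56 > 50 → go right; 56 > 53 → go right. Place as right child of 53.
Insert 33: 33 < 50 → go left; 33 > 26 → go right; 33 < 47 → go left; 33 > 30 → go right; 33 < 38 → go left. Place as left child of 38.
Insert 25: 25 < 50 → go left; 25 < 26 → go left; 25 > 20 → go right. Place as right child of 20.
Insert 37: 37 < 50 → go left; 37 > 26 → go right; 37 < 47 → go left; 37 > 30 → go right; 37 < 38 → go left; 37 > 33 → go right. Place as right child of 33.

Delete 41 (two children — replace with in-order successor).
After deletion, path to 37: 50 → 26 → 47 → 30 → 38 → 33 → 37.

6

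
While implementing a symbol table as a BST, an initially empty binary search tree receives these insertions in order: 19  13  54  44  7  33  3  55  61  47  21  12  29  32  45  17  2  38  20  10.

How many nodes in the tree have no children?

19: root
13: left child of 19 (depth 1)
54: right child of 19 (depth 1)
44: left child of 54 (depth 2)
7: left child of 13 (depth 2)
33: left child of 44 (depth 3)
3: left child of 7 (depth 3)
55: right child of 54 (depth 2)
61: right child of 55 (depth 3)
47: right child of 44 (depth 3)
21: left child of 33 (depth 4)
12: right child of 7 (depth 3)
29: right child of 21 (depth 5)
32: right child of 29 (depth 6)
45: left child of 47 (depth 4)
17: right child of 13 (depth 2)
2: left child of 3 (depth 4)
38: right child of 33 (depth 4)
20: left child of 21 (depth 5)
10: left child of 12 (depth 4)

Leaves: 2, 10, 17, 20, 32, 38, 45, 61 — 8 in total.

8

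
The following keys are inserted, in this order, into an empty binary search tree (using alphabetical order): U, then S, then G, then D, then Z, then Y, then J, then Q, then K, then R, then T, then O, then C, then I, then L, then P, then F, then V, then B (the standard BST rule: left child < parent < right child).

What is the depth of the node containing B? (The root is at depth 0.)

Insert U: tree is empty, so U becomes the root.
Insert S: S < U → go left. Place as left child of U.
Insert G: G < U → go left; G < S → go left. Place as left child of S.
Insert D: D < U → go left; D < S → go left; D < G → go left. Place as left child of G.
Insert Z: Z > U → go right. Place as right child of U.
Insert Y: Y > U → go right; Y < Z → go left. Place as left child of Z.
Insert J: J < U → go left; J < S → go left; J > G → go right. Place as right child of G.
Insert Q: Q < U → go left; Q < S → go left; Q > G → go right; Q > J → go right. Place as right child of J.
Insert K: K < U → go left; K < S → go left; K > G → go right; K > J → go right; K < Q → go left. Place as left child of Q.
Insert R: R < U → go left; R < S → go left; R > G → go right; R > J → go right; R > Q → go right. Place as right child of Q.
Insert T: T < U → go left; T > S → go right. Place as right child of S.
Insert O: O < U → go left; O < S → go left; O > G → go right; O > J → go right; O < Q → go left; O > K → go right. Place as right child of K.
Insert C: C < U → go left; C < S → go left; C < G → go left; C < D → go left. Place as left child of D.
Insert I: I < U → go left; I < S → go left; I > G → go right; I < J → go left. Place as left child of J.
Insert L: L < U → go left; L < S → go left; L > G → go right; L > J → go right; L < Q → go left; L > K → go right; L < O → go left. Place as left child of O.
Insert P: P < U → go left; P < S → go left; P > G → go right; P > J → go right; P < Q → go left; P > K → go right; P > O → go right. Place as right child of O.
Insert F: F < U → go left; F < S → go left; F < G → go left; F > D → go right. Place as right child of D.
Insert V: V > U → go right; V < Z → go left; V < Y → go left. Place as left child of Y.
Insert B: B < U → go left; B < S → go left; B < G → go left; B < D → go left; B < C → go left. Place as left child of C.

Path to B: U → S → G → D → C → B, which is 5 edges.

5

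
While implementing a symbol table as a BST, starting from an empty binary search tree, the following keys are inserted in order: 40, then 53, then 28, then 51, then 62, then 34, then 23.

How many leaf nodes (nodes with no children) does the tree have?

4

Insert 40: tree is empty, so 40 becomes the root.
Insert 53: 53 > 40 → go right. Place as right child of 40.
Insert 28: 28 < 40 → go left. Place as left child of 40.
Insert 51: 51 > 40 → go right; 51 < 53 → go left. Place as left child of 53.
Insert 62: 62 > 40 → go right; 62 > 53 → go right. Place as right child of 53.
Insert 34: 34 < 40 → go left; 34 > 28 → go right. Place as right child of 28.
Insert 23: 23 < 40 → go left; 23 < 28 → go left. Place as left child of 28.

Leaves: 23, 34, 51, 62 — 4 in total.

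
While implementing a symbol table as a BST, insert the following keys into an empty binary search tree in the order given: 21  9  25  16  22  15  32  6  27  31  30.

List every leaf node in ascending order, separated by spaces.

6 15 22 30

21: root
9: left child of 21 (depth 1)
25: right child of 21 (depth 1)
16: right child of 9 (depth 2)
22: left child of 25 (depth 2)
15: left child of 16 (depth 3)
32: right child of 25 (depth 2)
6: left child of 9 (depth 2)
27: left child of 32 (depth 3)
31: right child of 27 (depth 4)
30: left child of 31 (depth 5)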